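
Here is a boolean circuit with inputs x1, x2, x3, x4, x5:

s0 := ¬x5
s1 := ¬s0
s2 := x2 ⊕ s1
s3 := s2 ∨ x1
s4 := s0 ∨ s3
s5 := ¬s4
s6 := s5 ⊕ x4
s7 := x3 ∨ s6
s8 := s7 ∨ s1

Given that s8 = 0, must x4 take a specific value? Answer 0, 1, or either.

0

s8 = s7 ∨ s1 must be 0, so both s7 = 0 and s1 = 0.
Every assignment with s8 = 0 has x4 = 0; there are 4 such assignment(s).
  x1=0, x2=0, x3=0, x4=0, x5=0
  x1=0, x2=1, x3=0, x4=0, x5=0
  x1=1, x2=0, x3=0, x4=0, x5=0
  x1=1, x2=1, x3=0, x4=0, x5=0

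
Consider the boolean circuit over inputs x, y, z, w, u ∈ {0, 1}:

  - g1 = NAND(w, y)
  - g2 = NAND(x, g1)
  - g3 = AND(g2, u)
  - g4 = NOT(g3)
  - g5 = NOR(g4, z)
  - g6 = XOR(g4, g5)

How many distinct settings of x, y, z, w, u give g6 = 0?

g6 = XOR(g4, g5) must be 0, so g4 and g5 are equal.
Satisfying assignments:
  x=0, y=0, z=1, w=0, u=1
  x=0, y=0, z=1, w=1, u=1
  x=0, y=1, z=1, w=0, u=1
  x=0, y=1, z=1, w=1, u=1
  x=1, y=1, z=1, w=1, u=1

5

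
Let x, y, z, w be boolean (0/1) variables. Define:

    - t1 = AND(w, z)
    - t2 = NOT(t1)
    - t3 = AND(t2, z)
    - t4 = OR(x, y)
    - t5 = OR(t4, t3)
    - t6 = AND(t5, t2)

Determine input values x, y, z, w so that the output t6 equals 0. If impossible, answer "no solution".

t6 = AND(t5, t2) must be 0, so at least one of t5, t2 is 0.
Check with x=0, y=0, z=0, w=1:
t1 = AND(w, z) = AND(1, 0) = 0
t2 = NOT(t1) = NOT 0 = 1
t3 = AND(t2, z) = AND(1, 0) = 0
t4 = OR(x, y) = OR(0, 0) = 0
t5 = OR(t4, t3) = OR(0, 0) = 0
t6 = AND(t5, t2) = AND(0, 1) = 0
So t6 = 0 as required.

x=0, y=0, z=0, w=1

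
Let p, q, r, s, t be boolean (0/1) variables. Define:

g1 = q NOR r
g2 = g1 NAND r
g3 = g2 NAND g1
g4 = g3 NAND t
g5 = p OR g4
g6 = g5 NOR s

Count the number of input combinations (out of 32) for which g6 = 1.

3

g6 = g5 NOR s must be 1, so both g5 = 0 and s = 0.
Enumerating the 32 input combinations, 3 give g6 = 1 and 29 give g6 = 0.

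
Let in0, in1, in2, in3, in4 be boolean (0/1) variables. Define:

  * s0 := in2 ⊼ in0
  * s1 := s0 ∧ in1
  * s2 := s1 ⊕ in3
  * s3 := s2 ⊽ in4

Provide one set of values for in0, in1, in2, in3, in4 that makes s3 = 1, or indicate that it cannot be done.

s3 = s2 ⊽ in4 must be 1, so both s2 = 0 and in4 = 0.
Check with in0=1 in1=0 in2=0 in3=0 in4=0:
s0 = in2 ⊼ in0 = 0 ⊼ 1 = 1
s1 = s0 ∧ in1 = 1 ∧ 0 = 0
s2 = s1 ⊕ in3 = 0 ⊕ 0 = 0
s3 = s2 ⊽ in4 = 0 ⊽ 0 = 1
So s3 = 1 as required.

in0=1 in1=0 in2=0 in3=0 in4=0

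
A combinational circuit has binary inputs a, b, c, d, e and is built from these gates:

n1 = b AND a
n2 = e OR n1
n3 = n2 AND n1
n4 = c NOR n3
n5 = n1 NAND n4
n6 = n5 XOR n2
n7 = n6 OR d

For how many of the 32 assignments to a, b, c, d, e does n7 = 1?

22

n7 = n6 OR d must be 1, so at least one of n6, d is 1.
Enumerating the 32 input combinations, 22 give n7 = 1 and 10 give n7 = 0.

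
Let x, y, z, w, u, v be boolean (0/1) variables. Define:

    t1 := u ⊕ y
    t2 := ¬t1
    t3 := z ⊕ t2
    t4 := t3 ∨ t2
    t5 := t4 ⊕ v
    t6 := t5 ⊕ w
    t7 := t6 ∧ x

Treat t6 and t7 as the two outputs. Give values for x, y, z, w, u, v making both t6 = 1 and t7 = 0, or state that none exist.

x=0, y=0, z=0, w=0, u=1, v=1

Check with x=0, y=0, z=0, w=0, u=1, v=1:
t1 = u ⊕ y = 1 ⊕ 0 = 1
t2 = ¬t1 = ¬1 = 0
t3 = z ⊕ t2 = 0 ⊕ 0 = 0
t4 = t3 ∨ t2 = 0 ∨ 0 = 0
t5 = t4 ⊕ v = 0 ⊕ 1 = 1
t6 = t5 ⊕ w = 1 ⊕ 0 = 1
t7 = t6 ∧ x = 1 ∧ 0 = 0
So t6 = 1 and t7 = 0.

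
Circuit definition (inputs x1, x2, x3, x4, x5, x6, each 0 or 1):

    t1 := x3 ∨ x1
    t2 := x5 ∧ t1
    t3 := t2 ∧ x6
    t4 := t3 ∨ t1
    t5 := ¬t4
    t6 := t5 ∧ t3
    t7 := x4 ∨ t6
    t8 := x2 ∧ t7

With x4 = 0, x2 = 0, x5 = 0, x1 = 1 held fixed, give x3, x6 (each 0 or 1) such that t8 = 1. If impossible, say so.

With x4 = 0, x2 = 0, x5 = 0, x1 = 1 fixed, none of the 4 settings of x3, x6 give t8 = 1.
For example, with x3=1, x6=0:
t1 = x3 ∨ x1 = 1 ∨ 1 = 1
t2 = x5 ∧ t1 = 0 ∧ 1 = 0
t3 = t2 ∧ x6 = 0 ∧ 0 = 0
t4 = t3 ∨ t1 = 0 ∨ 1 = 1
t5 = ¬t4 = ¬1 = 0
t6 = t5 ∧ t3 = 0 ∧ 0 = 0
t7 = x4 ∨ t6 = 0 ∨ 0 = 0
t8 = x2 ∧ t7 = 0 ∧ 0 = 0
giving t8 = 0 ≠ 1.

no solution exists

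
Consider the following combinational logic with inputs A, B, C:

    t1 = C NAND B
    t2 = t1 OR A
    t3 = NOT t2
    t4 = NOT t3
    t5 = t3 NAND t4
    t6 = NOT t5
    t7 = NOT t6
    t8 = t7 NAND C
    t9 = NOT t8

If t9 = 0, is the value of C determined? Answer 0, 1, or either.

0

t9 = NOT t8 must be 0, so t8 = 1.
t8 = t7 NAND C must be 1, so at least one of t7, C is 0.
Every assignment with t9 = 0 has C = 0; there are 4 such assignment(s).
  A=0, B=0, C=0
  A=0, B=1, C=0
  A=1, B=0, C=0
  A=1, B=1, C=0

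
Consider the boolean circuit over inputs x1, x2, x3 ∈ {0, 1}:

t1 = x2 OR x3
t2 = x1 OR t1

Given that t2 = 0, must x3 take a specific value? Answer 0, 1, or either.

0

t2 = x1 OR t1 must be 0, so both x1 = 0 and t1 = 0.
t1 = x2 OR x3 must be 0, so both x2 = 0 and x3 = 0.
Every assignment with t2 = 0 has x3 = 0; there are 1 such assignment(s).
  x1=0, x2=0, x3=0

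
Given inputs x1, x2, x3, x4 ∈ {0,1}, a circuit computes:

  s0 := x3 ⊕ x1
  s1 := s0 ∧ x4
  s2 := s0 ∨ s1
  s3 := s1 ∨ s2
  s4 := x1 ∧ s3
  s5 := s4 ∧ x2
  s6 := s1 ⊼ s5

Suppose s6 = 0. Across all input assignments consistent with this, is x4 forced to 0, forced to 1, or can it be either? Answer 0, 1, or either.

s6 = s1 ⊼ s5 must be 0, so both s1 = 1 and s5 = 1.
s1 = s0 ∧ x4 must be 1, so both s0 = 1 and x4 = 1.
Every assignment with s6 = 0 has x4 = 1; there are 1 such assignment(s).
  x1=1, x2=1, x3=0, x4=1

1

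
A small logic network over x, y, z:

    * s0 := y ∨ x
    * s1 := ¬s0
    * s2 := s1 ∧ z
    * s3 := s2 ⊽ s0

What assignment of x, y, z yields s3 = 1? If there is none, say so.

x=0, y=0, z=0

s3 = s2 ⊽ s0 must be 1, so both s2 = 0 and s0 = 0.
Check with x=0, y=0, z=0:
s0 = y ∨ x = 0 ∨ 0 = 0
s1 = ¬s0 = ¬0 = 1
s2 = s1 ∧ z = 1 ∧ 0 = 0
s3 = s2 ⊽ s0 = 0 ⊽ 0 = 1
So s3 = 1 as required.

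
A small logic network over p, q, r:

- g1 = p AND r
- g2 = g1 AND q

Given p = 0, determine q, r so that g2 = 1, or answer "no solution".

no solution exists

With p = 0 fixed, none of the 4 settings of q, r give g2 = 1.
For example, with q=0, r=1:
g1 = p AND r = 0 AND 1 = 0
g2 = g1 AND q = 0 AND 0 = 0
giving g2 = 0 ≠ 1.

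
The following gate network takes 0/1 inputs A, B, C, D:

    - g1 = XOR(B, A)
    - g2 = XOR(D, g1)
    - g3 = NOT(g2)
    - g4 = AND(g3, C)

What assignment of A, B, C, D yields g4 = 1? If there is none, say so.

A=0, B=1, C=1, D=1

g4 = AND(g3, C) must be 1, so both g3 = 1 and C = 1.
Check with A=0, B=1, C=1, D=1:
g1 = XOR(B, A) = XOR(1, 0) = 1
g2 = XOR(D, g1) = XOR(1, 1) = 0
g3 = NOT(g2) = NOT 0 = 1
g4 = AND(g3, C) = AND(1, 1) = 1
So g4 = 1 as required.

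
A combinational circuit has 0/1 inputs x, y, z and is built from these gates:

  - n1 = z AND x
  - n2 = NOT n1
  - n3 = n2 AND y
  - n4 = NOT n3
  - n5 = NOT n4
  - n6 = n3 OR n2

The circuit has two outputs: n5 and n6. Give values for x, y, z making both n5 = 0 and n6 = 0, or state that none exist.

x=1, y=0, z=1

Check with x=1, y=0, z=1:
n1 = z AND x = 1 AND 1 = 1
n2 = NOT n1 = NOT 1 = 0
n3 = n2 AND y = 0 AND 0 = 0
n4 = NOT n3 = NOT 0 = 1
n5 = NOT n4 = NOT 1 = 0
n6 = n3 OR n2 = 0 OR 0 = 0
So n5 = 0 and n6 = 0.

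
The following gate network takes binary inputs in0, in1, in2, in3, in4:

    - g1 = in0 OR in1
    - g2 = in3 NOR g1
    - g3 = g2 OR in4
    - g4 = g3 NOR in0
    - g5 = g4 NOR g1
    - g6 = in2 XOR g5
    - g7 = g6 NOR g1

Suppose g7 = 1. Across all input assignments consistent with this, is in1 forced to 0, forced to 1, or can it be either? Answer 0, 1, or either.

0

g7 = g6 NOR g1 must be 1, so both g6 = 0 and g1 = 0.
Every assignment with g7 = 1 has in1 = 0; there are 4 such assignment(s).
  in0=0, in1=0, in2=0, in3=1, in4=0
  in0=0, in1=0, in2=1, in3=0, in4=0
  in0=0, in1=0, in2=1, in3=0, in4=1
  in0=0, in1=0, in2=1, in3=1, in4=1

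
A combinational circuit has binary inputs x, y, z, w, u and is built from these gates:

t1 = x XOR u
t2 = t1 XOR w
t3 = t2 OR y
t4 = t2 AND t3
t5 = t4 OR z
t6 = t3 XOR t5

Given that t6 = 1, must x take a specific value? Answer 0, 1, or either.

either

Both values of x occur among assignments with t6 = 1:
  x=0: x=0, y=0, z=1, w=0, u=0
  x=1: x=1, y=0, z=1, w=0, u=1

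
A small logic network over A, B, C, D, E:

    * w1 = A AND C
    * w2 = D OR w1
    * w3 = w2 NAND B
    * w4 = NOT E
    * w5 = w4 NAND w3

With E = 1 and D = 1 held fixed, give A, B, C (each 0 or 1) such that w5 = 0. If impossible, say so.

With E = 1 and D = 1 fixed, none of the 8 settings of A, B, C give w5 = 0.
For example, with A=1, B=0, C=1:
w1 = A AND C = 1 AND 1 = 1
w2 = D OR w1 = 1 OR 1 = 1
w3 = w2 NAND B = 1 NAND 0 = 1
w4 = NOT E = NOT 1 = 0
w5 = w4 NAND w3 = 0 NAND 1 = 1
giving w5 = 1 ≠ 0.

no solution exists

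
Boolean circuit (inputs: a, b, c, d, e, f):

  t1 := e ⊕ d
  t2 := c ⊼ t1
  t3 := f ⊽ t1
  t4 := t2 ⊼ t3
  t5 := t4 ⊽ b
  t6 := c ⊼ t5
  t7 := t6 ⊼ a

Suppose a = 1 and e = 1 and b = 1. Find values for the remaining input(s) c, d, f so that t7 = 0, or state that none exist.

t7 = t6 ⊼ a must be 0, so both t6 = 1 and a = 1.
Check with a = 1 and e = 1 and b = 1 and c=0, d=1, f=0:
t1 = e ⊕ d = 1 ⊕ 1 = 0
t2 = c ⊼ t1 = 0 ⊼ 0 = 1
t3 = f ⊽ t1 = 0 ⊽ 0 = 1
t4 = t2 ⊼ t3 = 1 ⊼ 1 = 0
t5 = t4 ⊽ b = 0 ⊽ 1 = 0
t6 = c ⊼ t5 = 0 ⊼ 0 = 1
t7 = t6 ⊼ a = 1 ⊼ 1 = 0
So t7 = 0.

c=0 d=1 f=0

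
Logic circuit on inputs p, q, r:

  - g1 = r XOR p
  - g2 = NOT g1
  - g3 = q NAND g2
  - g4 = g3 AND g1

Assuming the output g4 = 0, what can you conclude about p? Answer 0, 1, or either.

Both values of p occur among assignments with g4 = 0:
  p=0: p=0, q=0, r=0
  p=1: p=1, q=0, r=1

either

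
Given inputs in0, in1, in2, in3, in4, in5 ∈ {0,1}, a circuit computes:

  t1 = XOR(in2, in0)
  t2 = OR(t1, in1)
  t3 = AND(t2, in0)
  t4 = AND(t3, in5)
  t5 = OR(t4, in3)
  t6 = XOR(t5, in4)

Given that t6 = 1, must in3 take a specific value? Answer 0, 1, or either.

Both values of in3 occur among assignments with t6 = 1:
  in3=0: in0=0, in1=0, in2=0, in3=0, in4=1, in5=0
  in3=1: in0=0, in1=0, in2=0, in3=1, in4=0, in5=0

either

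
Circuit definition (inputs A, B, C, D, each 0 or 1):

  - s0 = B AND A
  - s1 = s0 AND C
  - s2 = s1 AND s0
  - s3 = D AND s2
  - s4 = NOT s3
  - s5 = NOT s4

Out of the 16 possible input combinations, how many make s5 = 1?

1

s5 = NOT s4 must be 1, so s4 = 0.
s4 = NOT s3 must be 0, so s3 = 1.
Satisfying assignments:
  A=1, B=1, C=1, D=1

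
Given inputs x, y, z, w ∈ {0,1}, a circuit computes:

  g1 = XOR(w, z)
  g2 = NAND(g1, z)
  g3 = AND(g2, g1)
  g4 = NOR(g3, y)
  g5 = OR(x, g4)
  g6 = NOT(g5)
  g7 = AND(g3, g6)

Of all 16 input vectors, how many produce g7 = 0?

g7 = AND(g3, g6) must be 0, so at least one of g3, g6 is 0.
Enumerating the 16 input combinations, 14 give g7 = 0 and 2 give g7 = 1.

14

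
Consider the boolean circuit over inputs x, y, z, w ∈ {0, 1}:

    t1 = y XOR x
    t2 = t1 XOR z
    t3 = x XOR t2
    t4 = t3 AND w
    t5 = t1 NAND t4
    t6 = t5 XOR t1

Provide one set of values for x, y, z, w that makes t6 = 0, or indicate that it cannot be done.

x=1 y=0 z=0 w=1

t6 = t5 XOR t1 must be 0, so t5 and t1 are equal.
Check with x=1 y=0 z=0 w=1:
t1 = y XOR x = 0 XOR 1 = 1
t2 = t1 XOR z = 1 XOR 0 = 1
t3 = x XOR t2 = 1 XOR 1 = 0
t4 = t3 AND w = 0 AND 1 = 0
t5 = t1 NAND t4 = 1 NAND 0 = 1
t6 = t5 XOR t1 = 1 XOR 1 = 0
So t6 = 0 as required.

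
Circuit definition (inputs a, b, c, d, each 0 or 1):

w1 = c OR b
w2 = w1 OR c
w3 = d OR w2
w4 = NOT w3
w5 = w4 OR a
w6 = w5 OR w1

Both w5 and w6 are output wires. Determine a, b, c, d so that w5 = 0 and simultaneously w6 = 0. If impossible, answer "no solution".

a=0, b=0, c=0, d=1

Check with a=0, b=0, c=0, d=1:
w1 = c OR b = 0 OR 0 = 0
w2 = w1 OR c = 0 OR 0 = 0
w3 = d OR w2 = 1 OR 0 = 1
w4 = NOT w3 = NOT 1 = 0
w5 = w4 OR a = 0 OR 0 = 0
w6 = w5 OR w1 = 0 OR 0 = 0
So w5 = 0 and w6 = 0.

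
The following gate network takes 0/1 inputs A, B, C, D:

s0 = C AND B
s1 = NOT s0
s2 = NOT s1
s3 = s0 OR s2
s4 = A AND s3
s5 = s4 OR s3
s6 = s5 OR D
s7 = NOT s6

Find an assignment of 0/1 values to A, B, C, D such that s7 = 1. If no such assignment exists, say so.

s7 = NOT s6 must be 1, so s6 = 0.
s6 = s5 OR D must be 0, so both s5 = 0 and D = 0.
s5 = s4 OR s3 must be 0, so both s4 = 0 and s3 = 0.
Check with A=0, B=1, C=0, D=0:
s0 = C AND B = 0 AND 1 = 0
s1 = NOT s0 = NOT 0 = 1
s2 = NOT s1 = NOT 1 = 0
s3 = s0 OR s2 = 0 OR 0 = 0
s4 = A AND s3 = 0 AND 0 = 0
s5 = s4 OR s3 = 0 OR 0 = 0
s6 = s5 OR D = 0 OR 0 = 0
s7 = NOT s6 = NOT 0 = 1
So s7 = 1 as required.

A=0, B=1, C=0, D=0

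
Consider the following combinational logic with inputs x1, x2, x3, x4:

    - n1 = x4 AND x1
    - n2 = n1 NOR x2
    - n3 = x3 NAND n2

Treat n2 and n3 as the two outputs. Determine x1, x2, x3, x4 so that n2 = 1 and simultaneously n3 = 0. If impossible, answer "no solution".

x1=1, x2=0, x3=1, x4=0

Check with x1=1, x2=0, x3=1, x4=0:
n1 = x4 AND x1 = 0 AND 1 = 0
n2 = n1 NOR x2 = 0 NOR 0 = 1
n3 = x3 NAND n2 = 1 NAND 1 = 0
So n2 = 1 and n3 = 0.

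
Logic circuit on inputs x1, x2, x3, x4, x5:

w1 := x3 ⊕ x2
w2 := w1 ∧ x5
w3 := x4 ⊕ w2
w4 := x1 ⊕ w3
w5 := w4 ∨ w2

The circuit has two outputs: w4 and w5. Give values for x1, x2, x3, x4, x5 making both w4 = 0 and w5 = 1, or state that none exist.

Check with x1=0, x2=1, x3=0, x4=1, x5=1:
w1 = x3 ⊕ x2 = 0 ⊕ 1 = 1
w2 = w1 ∧ x5 = 1 ∧ 1 = 1
w3 = x4 ⊕ w2 = 1 ⊕ 1 = 0
w4 = x1 ⊕ w3 = 0 ⊕ 0 = 0
w5 = w4 ∨ w2 = 0 ∨ 1 = 1
So w4 = 0 and w5 = 1.

x1=0, x2=1, x3=0, x4=1, x5=1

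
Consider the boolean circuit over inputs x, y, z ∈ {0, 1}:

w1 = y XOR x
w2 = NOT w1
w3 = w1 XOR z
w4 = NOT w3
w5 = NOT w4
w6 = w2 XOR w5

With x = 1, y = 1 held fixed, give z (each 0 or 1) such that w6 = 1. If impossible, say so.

w6 = w2 XOR w5 must be 1, so w2 and w5 differ.
Check with x = 1, y = 1 and z=0:
w1 = y XOR x = 1 XOR 1 = 0
w2 = NOT w1 = NOT 0 = 1
w3 = w1 XOR z = 0 XOR 0 = 0
w4 = NOT w3 = NOT 0 = 1
w5 = NOT w4 = NOT 1 = 0
w6 = w2 XOR w5 = 1 XOR 0 = 1
So w6 = 1.

z=0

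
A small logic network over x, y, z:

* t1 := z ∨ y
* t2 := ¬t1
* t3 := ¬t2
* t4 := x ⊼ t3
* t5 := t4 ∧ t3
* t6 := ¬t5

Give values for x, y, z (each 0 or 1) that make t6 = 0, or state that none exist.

x=0, y=0, z=1

Check with x=0, y=0, z=1:
t1 = z ∨ y = 1 ∨ 0 = 1
t2 = ¬t1 = ¬1 = 0
t3 = ¬t2 = ¬0 = 1
t4 = x ⊼ t3 = 0 ⊼ 1 = 1
t5 = t4 ∧ t3 = 1 ∧ 1 = 1
t6 = ¬t5 = ¬1 = 0
So t6 = 0 as required.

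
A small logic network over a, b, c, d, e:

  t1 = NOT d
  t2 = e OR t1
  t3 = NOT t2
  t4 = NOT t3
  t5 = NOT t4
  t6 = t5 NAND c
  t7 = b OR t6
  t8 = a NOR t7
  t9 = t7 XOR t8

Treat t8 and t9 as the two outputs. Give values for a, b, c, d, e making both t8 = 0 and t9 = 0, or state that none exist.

a=1 b=0 c=1 d=1 e=0

Check with a=1 b=0 c=1 d=1 e=0:
t1 = NOT d = NOT 1 = 0
t2 = e OR t1 = 0 OR 0 = 0
t3 = NOT t2 = NOT 0 = 1
t4 = NOT t3 = NOT 1 = 0
t5 = NOT t4 = NOT 0 = 1
t6 = t5 NAND c = 1 NAND 1 = 0
t7 = b OR t6 = 0 OR 0 = 0
t8 = a NOR t7 = 1 NOR 0 = 0
t9 = t7 XOR t8 = 0 XOR 0 = 0
So t8 = 0 and t9 = 0.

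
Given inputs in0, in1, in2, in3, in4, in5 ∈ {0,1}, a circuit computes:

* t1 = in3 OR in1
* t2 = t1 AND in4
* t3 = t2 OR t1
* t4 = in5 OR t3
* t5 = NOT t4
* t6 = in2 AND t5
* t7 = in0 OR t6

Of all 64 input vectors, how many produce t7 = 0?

t7 = in0 OR t6 must be 0, so both in0 = 0 and t6 = 0.
t6 = in2 AND t5 must be 0, so at least one of in2, t5 is 0.
Enumerating the 64 input combinations, 30 give t7 = 0 and 34 give t7 = 1.

30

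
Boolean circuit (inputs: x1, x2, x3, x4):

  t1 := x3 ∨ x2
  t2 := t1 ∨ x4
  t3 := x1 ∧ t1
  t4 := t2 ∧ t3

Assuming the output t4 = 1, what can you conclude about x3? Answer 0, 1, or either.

Both values of x3 occur among assignments with t4 = 1:
  x3=0: x1=1, x2=1, x3=0, x4=0
  x3=1: x1=1, x2=0, x3=1, x4=0

either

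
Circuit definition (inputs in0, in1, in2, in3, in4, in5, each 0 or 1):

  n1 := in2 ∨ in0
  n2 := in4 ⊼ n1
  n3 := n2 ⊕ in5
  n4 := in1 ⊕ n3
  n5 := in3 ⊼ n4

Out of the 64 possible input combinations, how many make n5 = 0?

16

n5 = in3 ⊼ n4 must be 0, so both in3 = 1 and n4 = 1.
n4 = in1 ⊕ n3 must be 1, so in1 and n3 differ.
Enumerating the 64 input combinations, 16 give n5 = 0 and 48 give n5 = 1.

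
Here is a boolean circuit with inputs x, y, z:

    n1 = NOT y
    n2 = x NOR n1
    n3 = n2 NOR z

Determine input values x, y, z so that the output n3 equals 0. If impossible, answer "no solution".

Check with x=0 y=1 z=0:
n1 = NOT y = NOT 1 = 0
n2 = x NOR n1 = 0 NOR 0 = 1
n3 = n2 NOR z = 1 NOR 0 = 0
So n3 = 0 as required.

x=0 y=1 z=0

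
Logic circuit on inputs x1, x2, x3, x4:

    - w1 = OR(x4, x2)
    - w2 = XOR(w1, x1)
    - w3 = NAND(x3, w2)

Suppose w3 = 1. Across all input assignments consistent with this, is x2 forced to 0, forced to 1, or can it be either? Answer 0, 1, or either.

Both values of x2 occur among assignments with w3 = 1:
  x2=0: x1=0, x2=0, x3=0, x4=0
  x2=1: x1=0, x2=1, x3=0, x4=0

either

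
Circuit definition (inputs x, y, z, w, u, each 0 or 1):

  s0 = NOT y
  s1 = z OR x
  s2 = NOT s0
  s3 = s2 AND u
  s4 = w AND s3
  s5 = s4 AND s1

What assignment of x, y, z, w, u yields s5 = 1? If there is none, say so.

x=1, y=1, z=1, w=1, u=1

Check with x=1, y=1, z=1, w=1, u=1:
s0 = NOT y = NOT 1 = 0
s1 = z OR x = 1 OR 1 = 1
s2 = NOT s0 = NOT 0 = 1
s3 = s2 AND u = 1 AND 1 = 1
s4 = w AND s3 = 1 AND 1 = 1
s5 = s4 AND s1 = 1 AND 1 = 1
So s5 = 1 as required.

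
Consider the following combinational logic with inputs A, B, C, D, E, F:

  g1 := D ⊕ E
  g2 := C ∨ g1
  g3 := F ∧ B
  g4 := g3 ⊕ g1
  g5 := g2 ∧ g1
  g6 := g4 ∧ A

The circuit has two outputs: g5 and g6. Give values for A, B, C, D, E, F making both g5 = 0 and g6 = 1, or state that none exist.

A=1 B=1 C=1 D=0 E=0 F=1

Check with A=1 B=1 C=1 D=0 E=0 F=1:
g1 = D ⊕ E = 0 ⊕ 0 = 0
g2 = C ∨ g1 = 1 ∨ 0 = 1
g3 = F ∧ B = 1 ∧ 1 = 1
g4 = g3 ⊕ g1 = 1 ⊕ 0 = 1
g5 = g2 ∧ g1 = 1 ∧ 0 = 0
g6 = g4 ∧ A = 1 ∧ 1 = 1
So g5 = 0 and g6 = 1.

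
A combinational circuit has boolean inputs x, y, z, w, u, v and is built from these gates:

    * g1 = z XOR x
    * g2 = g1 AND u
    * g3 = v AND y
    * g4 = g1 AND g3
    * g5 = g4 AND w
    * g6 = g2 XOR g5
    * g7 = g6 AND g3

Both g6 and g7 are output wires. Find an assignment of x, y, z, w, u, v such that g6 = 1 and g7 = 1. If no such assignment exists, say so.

Check with x=1, y=1, z=0, w=0, u=1, v=1:
g1 = z XOR x = 0 XOR 1 = 1
g2 = g1 AND u = 1 AND 1 = 1
g3 = v AND y = 1 AND 1 = 1
g4 = g1 AND g3 = 1 AND 1 = 1
g5 = g4 AND w = 1 AND 0 = 0
g6 = g2 XOR g5 = 1 XOR 0 = 1
g7 = g6 AND g3 = 1 AND 1 = 1
So g6 = 1 and g7 = 1.

x=1, y=1, z=0, w=0, u=1, v=1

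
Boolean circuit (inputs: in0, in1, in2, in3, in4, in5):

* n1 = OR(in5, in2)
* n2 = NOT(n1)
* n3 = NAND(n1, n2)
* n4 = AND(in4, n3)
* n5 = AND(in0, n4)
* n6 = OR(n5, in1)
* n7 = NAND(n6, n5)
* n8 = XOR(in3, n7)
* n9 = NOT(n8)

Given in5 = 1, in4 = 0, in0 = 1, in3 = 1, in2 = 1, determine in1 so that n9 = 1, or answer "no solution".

in1=1

n9 = NOT(n8) must be 1, so n8 = 0.
n8 = XOR(in3, n7) must be 0, so in3 and n7 are equal.
Check with in5 = 1, in4 = 0, in0 = 1, in3 = 1, in2 = 1 and in1=1:
n1 = OR(in5, in2) = OR(1, 1) = 1
n2 = NOT(n1) = NOT 1 = 0
n3 = NAND(n1, n2) = NAND(1, 0) = 1
n4 = AND(in4, n3) = AND(0, 1) = 0
n5 = AND(in0, n4) = AND(1, 0) = 0
n6 = OR(n5, in1) = OR(0, 1) = 1
n7 = NAND(n6, n5) = NAND(1, 0) = 1
n8 = XOR(in3, n7) = XOR(1, 1) = 0
n9 = NOT(n8) = NOT 0 = 1
So n9 = 1.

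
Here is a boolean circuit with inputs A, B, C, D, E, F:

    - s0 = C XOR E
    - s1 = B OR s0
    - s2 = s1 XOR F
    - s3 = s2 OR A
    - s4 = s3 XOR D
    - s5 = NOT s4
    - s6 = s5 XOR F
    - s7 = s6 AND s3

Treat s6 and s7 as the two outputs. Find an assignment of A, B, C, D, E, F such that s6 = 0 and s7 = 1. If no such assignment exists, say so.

no solution exists

Across all 64 input combinations, none give both s6 = 0 and s7 = 1.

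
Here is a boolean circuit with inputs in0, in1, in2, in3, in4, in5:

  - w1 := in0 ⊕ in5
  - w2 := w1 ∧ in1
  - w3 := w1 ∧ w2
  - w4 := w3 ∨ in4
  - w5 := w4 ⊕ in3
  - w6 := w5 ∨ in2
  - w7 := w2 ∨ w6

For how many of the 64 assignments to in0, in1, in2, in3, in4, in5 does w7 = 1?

52

w7 = w2 ∨ w6 must be 1, so at least one of w2, w6 is 1.
Enumerating the 64 input combinations, 52 give w7 = 1 and 12 give w7 = 0.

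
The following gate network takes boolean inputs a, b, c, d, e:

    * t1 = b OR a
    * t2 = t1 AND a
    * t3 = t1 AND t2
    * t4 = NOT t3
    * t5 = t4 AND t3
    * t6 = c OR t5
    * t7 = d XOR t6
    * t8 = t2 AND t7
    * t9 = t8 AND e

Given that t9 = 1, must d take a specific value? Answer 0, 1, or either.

either

Both values of d occur among assignments with t9 = 1:
  d=0: a=1, b=0, c=1, d=0, e=1
  d=1: a=1, b=0, c=0, d=1, e=1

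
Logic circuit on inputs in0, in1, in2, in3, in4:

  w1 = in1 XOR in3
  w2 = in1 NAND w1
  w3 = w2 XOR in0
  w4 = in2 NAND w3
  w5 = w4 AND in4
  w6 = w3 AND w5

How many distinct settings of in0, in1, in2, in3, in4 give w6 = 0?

w6 = w3 AND w5 must be 0, so at least one of w3, w5 is 0.
Enumerating the 32 input combinations, 28 give w6 = 0 and 4 give w6 = 1.

28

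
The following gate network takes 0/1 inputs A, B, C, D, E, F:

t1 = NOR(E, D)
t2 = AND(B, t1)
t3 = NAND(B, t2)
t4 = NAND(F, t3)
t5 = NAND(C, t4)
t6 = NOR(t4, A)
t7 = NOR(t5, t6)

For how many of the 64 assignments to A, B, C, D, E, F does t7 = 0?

46

t7 = NOR(t5, t6) must be 0, so at least one of t5, t6 is 1.
Enumerating the 64 input combinations, 46 give t7 = 0 and 18 give t7 = 1.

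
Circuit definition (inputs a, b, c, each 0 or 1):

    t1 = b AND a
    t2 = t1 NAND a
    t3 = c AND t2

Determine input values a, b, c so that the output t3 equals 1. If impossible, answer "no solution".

t3 = c AND t2 must be 1, so both c = 1 and t2 = 1.
Check with a=0, b=1, c=1:
t1 = b AND a = 1 AND 0 = 0
t2 = t1 NAND a = 0 NAND 0 = 1
t3 = c AND t2 = 1 AND 1 = 1
So t3 = 1 as required.

a=0, b=1, c=1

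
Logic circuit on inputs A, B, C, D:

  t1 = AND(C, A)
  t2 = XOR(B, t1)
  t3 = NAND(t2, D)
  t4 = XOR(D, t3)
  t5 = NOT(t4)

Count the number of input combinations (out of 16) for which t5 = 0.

t5 = NOT(t4) must be 0, so t4 = 1.
t4 = XOR(D, t3) must be 1, so D and t3 differ.
Enumerating the 16 input combinations, 12 give t5 = 0 and 4 give t5 = 1.

12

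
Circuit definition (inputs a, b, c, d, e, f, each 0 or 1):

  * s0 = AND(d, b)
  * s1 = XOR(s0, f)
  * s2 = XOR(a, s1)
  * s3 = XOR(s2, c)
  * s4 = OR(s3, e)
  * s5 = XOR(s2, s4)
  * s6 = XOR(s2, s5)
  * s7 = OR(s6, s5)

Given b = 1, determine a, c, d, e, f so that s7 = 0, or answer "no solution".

a=0 c=0 d=1 e=0 f=1

s7 = OR(s6, s5) must be 0, so both s6 = 0 and s5 = 0.
Check with b = 1 and a=0, c=0, d=1, e=0, f=1:
s0 = AND(d, b) = AND(1, 1) = 1
s1 = XOR(s0, f) = XOR(1, 1) = 0
s2 = XOR(a, s1) = XOR(0, 0) = 0
s3 = XOR(s2, c) = XOR(0, 0) = 0
s4 = OR(s3, e) = OR(0, 0) = 0
s5 = XOR(s2, s4) = XOR(0, 0) = 0
s6 = XOR(s2, s5) = XOR(0, 0) = 0
s7 = OR(s6, s5) = OR(0, 0) = 0
So s7 = 0.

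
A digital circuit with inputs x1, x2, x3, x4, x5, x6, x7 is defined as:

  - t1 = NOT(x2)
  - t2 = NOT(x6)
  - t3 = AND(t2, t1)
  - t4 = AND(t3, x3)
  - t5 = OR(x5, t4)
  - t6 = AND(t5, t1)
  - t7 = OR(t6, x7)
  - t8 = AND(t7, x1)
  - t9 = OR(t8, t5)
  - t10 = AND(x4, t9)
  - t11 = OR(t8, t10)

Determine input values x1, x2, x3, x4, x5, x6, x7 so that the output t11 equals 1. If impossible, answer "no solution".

x1=0 x2=1 x3=1 x4=1 x5=1 x6=0 x7=1

t11 = OR(t8, t10) must be 1, so at least one of t8, t10 is 1.
Check with x1=0 x2=1 x3=1 x4=1 x5=1 x6=0 x7=1:
t1 = NOT(x2) = NOT 1 = 0
t2 = NOT(x6) = NOT 0 = 1
t3 = AND(t2, t1) = AND(1, 0) = 0
t4 = AND(t3, x3) = AND(0, 1) = 0
t5 = OR(x5, t4) = OR(1, 0) = 1
t6 = AND(t5, t1) = AND(1, 0) = 0
t7 = OR(t6, x7) = OR(0, 1) = 1
t8 = AND(t7, x1) = AND(1, 0) = 0
t9 = OR(t8, t5) = OR(0, 1) = 1
t10 = AND(x4, t9) = AND(1, 1) = 1
t11 = OR(t8, t10) = OR(0, 1) = 1
So t11 = 1 as required.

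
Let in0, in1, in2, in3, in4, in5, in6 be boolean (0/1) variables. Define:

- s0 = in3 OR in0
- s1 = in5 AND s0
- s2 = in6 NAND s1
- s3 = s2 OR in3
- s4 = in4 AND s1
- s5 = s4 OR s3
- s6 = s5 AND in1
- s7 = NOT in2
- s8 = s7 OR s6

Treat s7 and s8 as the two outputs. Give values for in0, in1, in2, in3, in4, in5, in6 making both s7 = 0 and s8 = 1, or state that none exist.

Check with in0=1 in1=1 in2=1 in3=0 in4=0 in5=0 in6=1:
s0 = in3 OR in0 = 0 OR 1 = 1
s1 = in5 AND s0 = 0 AND 1 = 0
s2 = in6 NAND s1 = 1 NAND 0 = 1
s3 = s2 OR in3 = 1 OR 0 = 1
s4 = in4 AND s1 = 0 AND 0 = 0
s5 = s4 OR s3 = 0 OR 1 = 1
s6 = s5 AND in1 = 1 AND 1 = 1
s7 = NOT in2 = NOT 1 = 0
s8 = s7 OR s6 = 0 OR 1 = 1
So s7 = 0 and s8 = 1.

in0=1 in1=1 in2=1 in3=0 in4=0 in5=0 in6=1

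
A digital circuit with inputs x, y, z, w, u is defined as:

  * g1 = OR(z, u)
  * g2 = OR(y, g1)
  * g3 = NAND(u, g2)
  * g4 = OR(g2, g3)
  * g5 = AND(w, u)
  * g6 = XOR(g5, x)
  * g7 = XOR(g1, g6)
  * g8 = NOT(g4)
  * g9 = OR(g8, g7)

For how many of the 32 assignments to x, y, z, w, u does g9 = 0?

16

g9 = OR(g8, g7) must be 0, so both g8 = 0 and g7 = 0.
Enumerating the 32 input combinations, 16 give g9 = 0 and 16 give g9 = 1.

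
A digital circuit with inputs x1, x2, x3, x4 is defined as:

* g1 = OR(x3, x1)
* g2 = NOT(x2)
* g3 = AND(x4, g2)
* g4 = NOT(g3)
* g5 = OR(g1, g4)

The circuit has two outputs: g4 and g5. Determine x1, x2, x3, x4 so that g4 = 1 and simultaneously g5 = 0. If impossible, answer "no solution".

no solution exists

Across all 16 input combinations, none give both g4 = 1 and g5 = 0.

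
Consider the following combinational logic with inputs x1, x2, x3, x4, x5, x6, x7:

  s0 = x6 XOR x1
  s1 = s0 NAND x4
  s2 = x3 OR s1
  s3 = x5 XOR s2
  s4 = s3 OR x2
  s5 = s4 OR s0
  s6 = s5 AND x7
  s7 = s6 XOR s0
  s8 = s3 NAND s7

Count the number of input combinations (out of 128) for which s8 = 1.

96

s8 = s3 NAND s7 must be 1, so at least one of s3, s7 is 0.
Enumerating the 128 input combinations, 96 give s8 = 1 and 32 give s8 = 0.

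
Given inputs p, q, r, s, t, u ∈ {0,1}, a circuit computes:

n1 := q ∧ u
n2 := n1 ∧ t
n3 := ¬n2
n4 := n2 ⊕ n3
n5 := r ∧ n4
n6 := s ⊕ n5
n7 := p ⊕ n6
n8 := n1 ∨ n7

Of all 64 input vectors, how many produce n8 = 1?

40

n8 = n1 ∨ n7 must be 1, so at least one of n1, n7 is 1.
Enumerating the 64 input combinations, 40 give n8 = 1 and 24 give n8 = 0.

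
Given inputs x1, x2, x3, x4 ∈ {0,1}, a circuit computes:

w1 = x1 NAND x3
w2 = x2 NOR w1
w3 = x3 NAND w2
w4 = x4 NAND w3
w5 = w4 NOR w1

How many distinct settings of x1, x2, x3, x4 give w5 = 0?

15

w5 = w4 NOR w1 must be 0, so at least one of w4, w1 is 1.
Enumerating the 16 input combinations, 15 give w5 = 0 and 1 give w5 = 1.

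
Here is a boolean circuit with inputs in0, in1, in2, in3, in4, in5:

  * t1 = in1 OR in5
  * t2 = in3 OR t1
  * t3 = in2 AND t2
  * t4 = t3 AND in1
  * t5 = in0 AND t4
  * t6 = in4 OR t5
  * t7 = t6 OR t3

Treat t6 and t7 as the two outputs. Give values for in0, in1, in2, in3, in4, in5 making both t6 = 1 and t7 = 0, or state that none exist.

Across all 64 input combinations, none give both t6 = 1 and t7 = 0.

no solution exists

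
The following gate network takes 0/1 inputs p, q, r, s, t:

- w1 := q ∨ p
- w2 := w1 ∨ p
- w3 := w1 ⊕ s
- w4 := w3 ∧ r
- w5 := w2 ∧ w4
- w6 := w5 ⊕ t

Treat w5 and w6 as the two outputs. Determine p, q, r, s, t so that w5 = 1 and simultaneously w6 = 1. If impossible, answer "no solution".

Check with p=0, q=1, r=1, s=0, t=0:
w1 = q ∨ p = 1 ∨ 0 = 1
w2 = w1 ∨ p = 1 ∨ 0 = 1
w3 = w1 ⊕ s = 1 ⊕ 0 = 1
w4 = w3 ∧ r = 1 ∧ 1 = 1
w5 = w2 ∧ w4 = 1 ∧ 1 = 1
w6 = w5 ⊕ t = 1 ⊕ 0 = 1
So w5 = 1 and w6 = 1.

p=0, q=1, r=1, s=0, t=0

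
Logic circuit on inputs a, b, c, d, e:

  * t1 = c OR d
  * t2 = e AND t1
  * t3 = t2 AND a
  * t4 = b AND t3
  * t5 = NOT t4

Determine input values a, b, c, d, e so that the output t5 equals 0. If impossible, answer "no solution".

a=1, b=1, c=1, d=0, e=1

t5 = NOT t4 must be 0, so t4 = 1.
t4 = b AND t3 must be 1, so both b = 1 and t3 = 1.
t3 = t2 AND a must be 1, so both t2 = 1 and a = 1.
Check with a=1, b=1, c=1, d=0, e=1:
t1 = c OR d = 1 OR 0 = 1
t2 = e AND t1 = 1 AND 1 = 1
t3 = t2 AND a = 1 AND 1 = 1
t4 = b AND t3 = 1 AND 1 = 1
t5 = NOT t4 = NOT 1 = 0
So t5 = 0 as required.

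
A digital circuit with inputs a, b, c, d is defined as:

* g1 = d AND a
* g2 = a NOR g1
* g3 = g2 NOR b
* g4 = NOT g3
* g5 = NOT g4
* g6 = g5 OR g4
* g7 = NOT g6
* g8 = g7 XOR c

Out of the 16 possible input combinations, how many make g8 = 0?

8

g8 = g7 XOR c must be 0, so g7 and c are equal.
Enumerating the 16 input combinations, 8 give g8 = 0 and 8 give g8 = 1.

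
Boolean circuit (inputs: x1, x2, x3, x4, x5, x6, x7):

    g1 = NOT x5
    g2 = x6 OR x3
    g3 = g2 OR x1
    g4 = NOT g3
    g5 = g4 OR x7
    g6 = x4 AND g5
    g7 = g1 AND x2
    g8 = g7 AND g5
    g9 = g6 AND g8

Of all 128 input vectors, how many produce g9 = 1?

9

g9 = g6 AND g8 must be 1, so both g6 = 1 and g8 = 1.
g6 = x4 AND g5 must be 1, so both x4 = 1 and g5 = 1.
Enumerating the 128 input combinations, 9 give g9 = 1 and 119 give g9 = 0.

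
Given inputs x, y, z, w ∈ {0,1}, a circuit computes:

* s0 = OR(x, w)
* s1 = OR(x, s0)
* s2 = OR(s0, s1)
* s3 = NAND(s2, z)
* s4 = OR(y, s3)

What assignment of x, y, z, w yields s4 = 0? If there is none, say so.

x=1 y=0 z=1 w=0

Check with x=1 y=0 z=1 w=0:
s0 = OR(x, w) = OR(1, 0) = 1
s1 = OR(x, s0) = OR(1, 1) = 1
s2 = OR(s0, s1) = OR(1, 1) = 1
s3 = NAND(s2, z) = NAND(1, 1) = 0
s4 = OR(y, s3) = OR(0, 0) = 0
So s4 = 0 as required.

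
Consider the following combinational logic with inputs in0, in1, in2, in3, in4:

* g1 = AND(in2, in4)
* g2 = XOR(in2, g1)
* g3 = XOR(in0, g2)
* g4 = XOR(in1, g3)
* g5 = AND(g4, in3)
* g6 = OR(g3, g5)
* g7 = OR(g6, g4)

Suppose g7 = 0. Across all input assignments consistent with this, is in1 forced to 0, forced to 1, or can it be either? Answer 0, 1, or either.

0

g7 = OR(g6, g4) must be 0, so both g6 = 0 and g4 = 0.
g6 = OR(g3, g5) must be 0, so both g3 = 0 and g5 = 0.
g4 = XOR(in1, g3) must be 0, so in1 and g3 are equal.
Every assignment with g7 = 0 has in1 = 0; there are 8 such assignment(s).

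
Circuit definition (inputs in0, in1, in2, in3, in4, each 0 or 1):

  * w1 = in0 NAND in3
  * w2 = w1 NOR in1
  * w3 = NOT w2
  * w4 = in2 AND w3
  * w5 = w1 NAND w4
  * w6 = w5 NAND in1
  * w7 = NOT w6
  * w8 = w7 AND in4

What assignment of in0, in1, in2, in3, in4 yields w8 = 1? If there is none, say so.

w8 = w7 AND in4 must be 1, so both w7 = 1 and in4 = 1.
Check with in0=0 in1=1 in2=0 in3=1 in4=1:
w1 = in0 NAND in3 = 0 NAND 1 = 1
w2 = w1 NOR in1 = 1 NOR 1 = 0
w3 = NOT w2 = NOT 0 = 1
w4 = in2 AND w3 = 0 AND 1 = 0
w5 = w1 NAND w4 = 1 NAND 0 = 1
w6 = w5 NAND in1 = 1 NAND 1 = 0
w7 = NOT w6 = NOT 0 = 1
w8 = w7 AND in4 = 1 AND 1 = 1
So w8 = 1 as required.

in0=0 in1=1 in2=0 in3=1 in4=1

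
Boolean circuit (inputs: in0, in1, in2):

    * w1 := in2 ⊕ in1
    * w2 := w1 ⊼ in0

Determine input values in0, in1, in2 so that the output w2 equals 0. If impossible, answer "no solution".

in0=1, in1=1, in2=0

w2 = w1 ⊼ in0 must be 0, so both w1 = 1 and in0 = 1.
w1 = in2 ⊕ in1 must be 1, so in2 and in1 differ.
Check with in0=1, in1=1, in2=0:
w1 = in2 ⊕ in1 = 0 ⊕ 1 = 1
w2 = w1 ⊼ in0 = 1 ⊼ 1 = 0
So w2 = 0 as required.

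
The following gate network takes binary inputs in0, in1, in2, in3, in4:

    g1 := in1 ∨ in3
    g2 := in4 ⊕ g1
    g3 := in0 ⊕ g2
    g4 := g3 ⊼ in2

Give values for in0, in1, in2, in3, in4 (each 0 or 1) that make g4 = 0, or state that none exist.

in0=0 in1=1 in2=1 in3=0 in4=0

g4 = g3 ⊼ in2 must be 0, so both g3 = 1 and in2 = 1.
Check with in0=0 in1=1 in2=1 in3=0 in4=0:
g1 = in1 ∨ in3 = 1 ∨ 0 = 1
g2 = in4 ⊕ g1 = 0 ⊕ 1 = 1
g3 = in0 ⊕ g2 = 0 ⊕ 1 = 1
g4 = g3 ⊼ in2 = 1 ⊼ 1 = 0
So g4 = 0 as required.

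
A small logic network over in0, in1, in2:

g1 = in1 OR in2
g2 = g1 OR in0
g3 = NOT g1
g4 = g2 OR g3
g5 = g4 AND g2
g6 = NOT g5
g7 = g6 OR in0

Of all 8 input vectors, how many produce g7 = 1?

g7 = g6 OR in0 must be 1, so at least one of g6, in0 is 1.
Satisfying assignments:
  in0=0, in1=0, in2=0
  in0=1, in1=0, in2=0
  in0=1, in1=0, in2=1
  in0=1, in1=1, in2=0
  in0=1, in1=1, in2=1

5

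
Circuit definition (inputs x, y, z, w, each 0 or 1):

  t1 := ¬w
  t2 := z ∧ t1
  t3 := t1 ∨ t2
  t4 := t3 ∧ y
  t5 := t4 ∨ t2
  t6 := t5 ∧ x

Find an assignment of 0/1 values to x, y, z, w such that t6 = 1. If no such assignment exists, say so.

x=1, y=0, z=1, w=0

t6 = t5 ∧ x must be 1, so both t5 = 1 and x = 1.
t5 = t4 ∨ t2 must be 1, so at least one of t4, t2 is 1.
Check with x=1, y=0, z=1, w=0:
t1 = ¬w = ¬0 = 1
t2 = z ∧ t1 = 1 ∧ 1 = 1
t3 = t1 ∨ t2 = 1 ∨ 1 = 1
t4 = t3 ∧ y = 1 ∧ 0 = 0
t5 = t4 ∨ t2 = 0 ∨ 1 = 1
t6 = t5 ∧ x = 1 ∧ 1 = 1
So t6 = 1 as required.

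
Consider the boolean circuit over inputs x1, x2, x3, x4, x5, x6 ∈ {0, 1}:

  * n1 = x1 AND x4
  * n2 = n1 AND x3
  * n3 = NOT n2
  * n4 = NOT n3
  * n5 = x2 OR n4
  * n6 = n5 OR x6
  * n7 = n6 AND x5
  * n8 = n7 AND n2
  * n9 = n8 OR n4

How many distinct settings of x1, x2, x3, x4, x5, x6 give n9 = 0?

56

n9 = n8 OR n4 must be 0, so both n8 = 0 and n4 = 0.
n8 = n7 AND n2 must be 0, so at least one of n7, n2 is 0.
Enumerating the 64 input combinations, 56 give n9 = 0 and 8 give n9 = 1.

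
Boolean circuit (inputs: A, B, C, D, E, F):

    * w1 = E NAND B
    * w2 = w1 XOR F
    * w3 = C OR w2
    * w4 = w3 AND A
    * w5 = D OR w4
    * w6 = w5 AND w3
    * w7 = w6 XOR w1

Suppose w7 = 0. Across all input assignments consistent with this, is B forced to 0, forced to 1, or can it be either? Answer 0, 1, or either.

Both values of B occur among assignments with w7 = 0:
  B=0: A=0, B=0, C=0, D=1, E=0, F=0
  B=1: A=0, B=1, C=0, D=0, E=1, F=0

either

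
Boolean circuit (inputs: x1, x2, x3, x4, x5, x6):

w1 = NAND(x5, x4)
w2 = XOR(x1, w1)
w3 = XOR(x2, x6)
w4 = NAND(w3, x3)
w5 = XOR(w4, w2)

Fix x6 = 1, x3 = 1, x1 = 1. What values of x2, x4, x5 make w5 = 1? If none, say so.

x2=0 x4=1 x5=1

Check with x6 = 1, x3 = 1, x1 = 1 and x2=0, x4=1, x5=1:
w1 = NAND(x5, x4) = NAND(1, 1) = 0
w2 = XOR(x1, w1) = XOR(1, 0) = 1
w3 = XOR(x2, x6) = XOR(0, 1) = 1
w4 = NAND(w3, x3) = NAND(1, 1) = 0
w5 = XOR(w4, w2) = XOR(0, 1) = 1
So w5 = 1.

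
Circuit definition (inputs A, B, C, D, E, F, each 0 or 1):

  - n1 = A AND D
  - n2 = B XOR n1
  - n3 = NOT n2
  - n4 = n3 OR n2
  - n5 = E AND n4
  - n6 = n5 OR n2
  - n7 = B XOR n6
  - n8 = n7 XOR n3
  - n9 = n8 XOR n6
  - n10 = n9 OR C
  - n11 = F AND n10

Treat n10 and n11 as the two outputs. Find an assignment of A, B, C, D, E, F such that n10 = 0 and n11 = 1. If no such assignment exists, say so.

no solution exists

Across all 64 input combinations, none give both n10 = 0 and n11 = 1.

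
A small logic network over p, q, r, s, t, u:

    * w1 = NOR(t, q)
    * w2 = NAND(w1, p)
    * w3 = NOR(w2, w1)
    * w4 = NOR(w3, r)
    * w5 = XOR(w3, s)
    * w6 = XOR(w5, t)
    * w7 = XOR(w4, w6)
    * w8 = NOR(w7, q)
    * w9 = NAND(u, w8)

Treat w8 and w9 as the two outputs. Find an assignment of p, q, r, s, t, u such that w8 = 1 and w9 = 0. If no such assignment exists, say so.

Check with p=0, q=0, r=0, s=0, t=1, u=1:
w1 = NOR(t, q) = NOR(1, 0) = 0
w2 = NAND(w1, p) = NAND(0, 0) = 1
w3 = NOR(w2, w1) = NOR(1, 0) = 0
w4 = NOR(w3, r) = NOR(0, 0) = 1
w5 = XOR(w3, s) = XOR(0, 0) = 0
w6 = XOR(w5, t) = XOR(0, 1) = 1
w7 = XOR(w4, w6) = XOR(1, 1) = 0
w8 = NOR(w7, q) = NOR(0, 0) = 1
w9 = NAND(u, w8) = NAND(1, 1) = 0
So w8 = 1 and w9 = 0.

p=0, q=0, r=0, s=0, t=1, u=1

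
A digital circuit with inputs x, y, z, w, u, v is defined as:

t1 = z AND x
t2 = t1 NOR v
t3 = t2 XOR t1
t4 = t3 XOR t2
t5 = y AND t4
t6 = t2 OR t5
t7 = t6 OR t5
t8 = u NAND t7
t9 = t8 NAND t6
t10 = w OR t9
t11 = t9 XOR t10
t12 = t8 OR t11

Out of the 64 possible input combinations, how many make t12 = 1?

t12 = t8 OR t11 must be 1, so at least one of t8, t11 is 1.
Enumerating the 64 input combinations, 48 give t12 = 1 and 16 give t12 = 0.

48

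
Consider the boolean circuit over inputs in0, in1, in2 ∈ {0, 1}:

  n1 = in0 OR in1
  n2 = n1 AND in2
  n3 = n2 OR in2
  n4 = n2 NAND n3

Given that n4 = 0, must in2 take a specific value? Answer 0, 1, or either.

n4 = n2 NAND n3 must be 0, so both n2 = 1 and n3 = 1.
n2 = n1 AND in2 must be 1, so both n1 = 1 and in2 = 1.
Every assignment with n4 = 0 has in2 = 1; there are 3 such assignment(s).
  in0=0, in1=1, in2=1
  in0=1, in1=0, in2=1
  in0=1, in1=1, in2=1

1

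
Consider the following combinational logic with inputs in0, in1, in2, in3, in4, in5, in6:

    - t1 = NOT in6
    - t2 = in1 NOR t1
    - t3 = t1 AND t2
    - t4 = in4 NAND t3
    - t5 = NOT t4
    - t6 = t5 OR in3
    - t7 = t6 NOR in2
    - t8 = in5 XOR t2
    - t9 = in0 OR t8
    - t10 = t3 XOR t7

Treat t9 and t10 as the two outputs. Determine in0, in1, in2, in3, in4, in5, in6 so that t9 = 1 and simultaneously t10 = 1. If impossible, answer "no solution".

Check with in0=1, in1=1, in2=0, in3=0, in4=0, in5=0, in6=1:
t1 = NOT in6 = NOT 1 = 0
t2 = in1 NOR t1 = 1 NOR 0 = 0
t3 = t1 AND t2 = 0 AND 0 = 0
t4 = in4 NAND t3 = 0 NAND 0 = 1
t5 = NOT t4 = NOT 1 = 0
t6 = t5 OR in3 = 0 OR 0 = 0
t7 = t6 NOR in2 = 0 NOR 0 = 1
t8 = in5 XOR t2 = 0 XOR 0 = 0
t9 = in0 OR t8 = 1 OR 0 = 1
t10 = t3 XOR t7 = 0 XOR 1 = 1
So t9 = 1 and t10 = 1.

in0=1, in1=1, in2=0, in3=0, in4=0, in5=0, in6=1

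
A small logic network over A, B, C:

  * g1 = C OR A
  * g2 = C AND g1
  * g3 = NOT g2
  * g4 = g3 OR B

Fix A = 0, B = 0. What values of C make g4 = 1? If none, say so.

C=0

g4 = g3 OR B must be 1, so at least one of g3, B is 1.
Check with A = 0, B = 0 and C=0:
g1 = C OR A = 0 OR 0 = 0
g2 = C AND g1 = 0 AND 0 = 0
g3 = NOT g2 = NOT 0 = 1
g4 = g3 OR B = 1 OR 0 = 1
So g4 = 1.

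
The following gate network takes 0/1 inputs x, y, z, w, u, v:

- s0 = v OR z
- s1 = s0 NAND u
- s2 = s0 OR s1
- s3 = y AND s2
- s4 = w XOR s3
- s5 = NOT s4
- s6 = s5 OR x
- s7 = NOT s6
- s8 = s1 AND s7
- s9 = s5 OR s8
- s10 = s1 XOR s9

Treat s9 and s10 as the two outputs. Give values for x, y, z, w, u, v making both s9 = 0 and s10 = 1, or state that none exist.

Check with x=1 y=1 z=1 w=0 u=0 v=1:
s0 = v OR z = 1 OR 1 = 1
s1 = s0 NAND u = 1 NAND 0 = 1
s2 = s0 OR s1 = 1 OR 1 = 1
s3 = y AND s2 = 1 AND 1 = 1
s4 = w XOR s3 = 0 XOR 1 = 1
s5 = NOT s4 = NOT 1 = 0
s6 = s5 OR x = 0 OR 1 = 1
s7 = NOT s6 = NOT 1 = 0
s8 = s1 AND s7 = 1 AND 0 = 0
s9 = s5 OR s8 = 0 OR 0 = 0
s10 = s1 XOR s9 = 1 XOR 0 = 1
So s9 = 0 and s10 = 1.

x=1 y=1 z=1 w=0 u=0 v=1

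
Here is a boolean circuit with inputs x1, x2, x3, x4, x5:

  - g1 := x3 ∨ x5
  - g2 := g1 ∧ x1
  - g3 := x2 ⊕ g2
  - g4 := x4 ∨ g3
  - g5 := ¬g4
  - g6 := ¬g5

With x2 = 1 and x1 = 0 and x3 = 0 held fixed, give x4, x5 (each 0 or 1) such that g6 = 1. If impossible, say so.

x4=0, x5=1

g6 = ¬g5 must be 1, so g5 = 0.
g5 = ¬g4 must be 0, so g4 = 1.
Check with x2 = 1 and x1 = 0 and x3 = 0 and x4=0, x5=1:
g1 = x3 ∨ x5 = 0 ∨ 1 = 1
g2 = g1 ∧ x1 = 1 ∧ 0 = 0
g3 = x2 ⊕ g2 = 1 ⊕ 0 = 1
g4 = x4 ∨ g3 = 0 ∨ 1 = 1
g5 = ¬g4 = ¬1 = 0
g6 = ¬g5 = ¬0 = 1
So g6 = 1.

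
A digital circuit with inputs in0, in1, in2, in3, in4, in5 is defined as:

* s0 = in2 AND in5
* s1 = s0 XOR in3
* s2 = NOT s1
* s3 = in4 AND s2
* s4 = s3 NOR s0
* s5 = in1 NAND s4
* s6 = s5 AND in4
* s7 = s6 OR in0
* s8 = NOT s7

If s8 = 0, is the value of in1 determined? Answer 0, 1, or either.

Both values of in1 occur among assignments with s8 = 0:
  in1=0: in0=0, in1=0, in2=0, in3=0, in4=1, in5=0
  in1=1: in0=0, in1=1, in2=0, in3=0, in4=1, in5=0

either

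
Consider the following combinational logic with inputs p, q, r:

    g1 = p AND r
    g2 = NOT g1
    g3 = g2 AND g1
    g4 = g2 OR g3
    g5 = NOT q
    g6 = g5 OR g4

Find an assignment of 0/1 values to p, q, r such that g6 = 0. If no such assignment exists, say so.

Check with p=1, q=1, r=1:
g1 = p AND r = 1 AND 1 = 1
g2 = NOT g1 = NOT 1 = 0
g3 = g2 AND g1 = 0 AND 1 = 0
g4 = g2 OR g3 = 0 OR 0 = 0
g5 = NOT q = NOT 1 = 0
g6 = g5 OR g4 = 0 OR 0 = 0
So g6 = 0 as required.

p=1, q=1, r=1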